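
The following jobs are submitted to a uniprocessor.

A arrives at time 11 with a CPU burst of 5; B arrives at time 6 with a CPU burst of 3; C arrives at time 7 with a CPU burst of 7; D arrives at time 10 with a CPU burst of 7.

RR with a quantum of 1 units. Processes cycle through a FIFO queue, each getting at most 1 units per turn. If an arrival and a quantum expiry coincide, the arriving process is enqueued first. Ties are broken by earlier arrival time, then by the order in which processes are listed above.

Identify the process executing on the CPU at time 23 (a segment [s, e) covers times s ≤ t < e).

D

Timeline: | idle 0-6 | B 6-7 | C 7-8 | B 8-9 | C 9-10 | B 10-11 | D 11-12 | C 12-13 | A 13-14 | D 14-15 | C 15-16 | A 16-17 | D 17-18 | C 18-19 | A 19-20 | D 20-21 | C 21-22 | A 22-23 | D 23-24 | C 24-25 | A 25-26 | D 26-28 |
Completion: A=26  B=11  C=25  D=28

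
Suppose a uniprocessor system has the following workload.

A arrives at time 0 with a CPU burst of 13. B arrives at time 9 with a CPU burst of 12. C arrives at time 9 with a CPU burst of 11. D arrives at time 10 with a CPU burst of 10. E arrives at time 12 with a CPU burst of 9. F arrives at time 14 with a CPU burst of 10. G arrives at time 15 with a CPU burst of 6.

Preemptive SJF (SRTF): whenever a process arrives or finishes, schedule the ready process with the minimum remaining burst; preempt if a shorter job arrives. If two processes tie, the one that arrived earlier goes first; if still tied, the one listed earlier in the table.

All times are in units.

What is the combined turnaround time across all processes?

Gantt: | A 0-13 | E 13-15 | G 15-21 | E 21-28 | D 28-38 | F 38-48 | C 48-59 | B 59-71 |
Completion: A=13  B=71  C=59  D=38  E=28  F=48  G=21
Turnaround = completion − arrival: A=13, B=62, C=50, D=28, E=16, F=34, G=6
Total turnaround = 13 + 62 + 50 + 28 + 16 + 34 + 6 = 209

209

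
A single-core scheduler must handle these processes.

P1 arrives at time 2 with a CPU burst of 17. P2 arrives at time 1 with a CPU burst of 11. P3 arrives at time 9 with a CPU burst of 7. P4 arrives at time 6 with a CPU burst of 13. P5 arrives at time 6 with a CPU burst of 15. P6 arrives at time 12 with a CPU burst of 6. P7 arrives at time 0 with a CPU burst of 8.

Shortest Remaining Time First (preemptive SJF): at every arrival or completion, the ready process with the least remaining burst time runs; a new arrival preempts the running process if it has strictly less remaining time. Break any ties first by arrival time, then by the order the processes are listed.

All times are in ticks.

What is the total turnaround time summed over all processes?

224

Gantt: | P7 0-8 | P2 8-9 | P3 9-16 | P6 16-22 | P2 22-32 | P4 32-45 | P5 45-60 | P1 60-77 |
Completion: P1=77  P2=32  P3=16  P4=45  P5=60  P6=22  P7=8
Turnaround (C−A): P1=75  P2=31  P3=7  P4=39  P5=54  P6=10  P7=8
Turnaround = completion − arrival: P1=75, P2=31, P3=7, P4=39, P5=54, P6=10, P7=8
Total turnaround = 75 + 31 + 7 + 39 + 54 + 10 + 8 = 224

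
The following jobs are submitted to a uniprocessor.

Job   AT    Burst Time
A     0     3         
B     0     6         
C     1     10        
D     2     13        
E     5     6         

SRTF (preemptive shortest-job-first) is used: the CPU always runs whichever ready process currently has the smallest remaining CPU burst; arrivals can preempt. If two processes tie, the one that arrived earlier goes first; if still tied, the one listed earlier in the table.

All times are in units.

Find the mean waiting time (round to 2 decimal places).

8.80

Gantt: | A 0-3 | B 3-9 | E 9-15 | C 15-25 | D 25-38 |
Completion: A=3  B=9  C=25  D=38  E=15
Turnaround (C−A): A=3  B=9  C=24  D=36  E=10
Waiting times: A=0, B=3, C=14, D=23, E=4
Average waiting = (0+3+14+23+4) / 5 = 44/5 = 8.80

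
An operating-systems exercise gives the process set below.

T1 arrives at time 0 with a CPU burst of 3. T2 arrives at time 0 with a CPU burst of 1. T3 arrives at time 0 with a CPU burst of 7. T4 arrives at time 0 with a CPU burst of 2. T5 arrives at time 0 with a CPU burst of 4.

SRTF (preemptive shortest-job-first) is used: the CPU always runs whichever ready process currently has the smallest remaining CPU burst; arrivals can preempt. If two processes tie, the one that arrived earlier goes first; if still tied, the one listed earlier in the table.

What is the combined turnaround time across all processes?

37

Schedule: | T2 0-1 | T4 1-3 | T1 3-6 | T5 6-10 | T3 10-17 |
Completion: T1=6  T2=1  T3=17  T4=3  T5=10
Turnaround = completion − arrival: T1=6, T2=1, T3=17, T4=3, T5=10
Total turnaround = 6 + 1 + 17 + 3 + 10 = 37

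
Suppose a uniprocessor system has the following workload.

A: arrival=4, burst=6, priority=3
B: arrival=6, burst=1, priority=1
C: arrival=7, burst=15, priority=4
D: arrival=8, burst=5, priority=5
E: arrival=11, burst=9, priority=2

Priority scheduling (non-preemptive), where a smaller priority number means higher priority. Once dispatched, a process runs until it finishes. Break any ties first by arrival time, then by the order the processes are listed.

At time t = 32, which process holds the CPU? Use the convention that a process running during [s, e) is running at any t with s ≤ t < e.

Gantt: | idle 0-4 | A 4-10 | B 10-11 | E 11-20 | C 20-35 | D 35-40 |
Completion: A=10  B=11  C=35  D=40  E=20

C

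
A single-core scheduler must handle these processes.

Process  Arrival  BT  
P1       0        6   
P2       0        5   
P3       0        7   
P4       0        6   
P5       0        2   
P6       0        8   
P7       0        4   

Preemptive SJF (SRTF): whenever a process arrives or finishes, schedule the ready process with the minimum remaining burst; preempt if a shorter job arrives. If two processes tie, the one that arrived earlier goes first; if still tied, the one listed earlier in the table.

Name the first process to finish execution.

P5

Schedule: | P5 0-2 | P7 2-6 | P2 6-11 | P1 11-17 | P4 17-23 | P3 23-30 | P6 30-38 |
Completion: P1=17  P2=11  P3=30  P4=23  P5=2  P6=38  P7=6
Turnaround (C−A): P1=17  P2=11  P3=30  P4=23  P5=2  P6=38  P7=6
Finish order: P5 → P7 → P2 → P1 → P4 → P3 → P6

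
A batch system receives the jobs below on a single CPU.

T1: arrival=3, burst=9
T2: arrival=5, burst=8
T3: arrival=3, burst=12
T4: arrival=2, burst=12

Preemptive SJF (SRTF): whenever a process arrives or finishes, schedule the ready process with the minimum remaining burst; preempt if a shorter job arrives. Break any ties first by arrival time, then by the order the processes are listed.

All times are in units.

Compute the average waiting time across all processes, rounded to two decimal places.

13.00

Gantt: | idle 0-2 | T4 2-3 | T1 3-12 | T2 12-20 | T4 20-31 | T3 31-43 |
Completion: T1=12  T2=20  T3=43  T4=31
Turnaround (C−A): T1=9  T2=15  T3=40  T4=29
Waiting times: T1=0, T2=7, T3=28, T4=17
Average waiting = (0+7+28+17) / 4 = 52/4 = 13.00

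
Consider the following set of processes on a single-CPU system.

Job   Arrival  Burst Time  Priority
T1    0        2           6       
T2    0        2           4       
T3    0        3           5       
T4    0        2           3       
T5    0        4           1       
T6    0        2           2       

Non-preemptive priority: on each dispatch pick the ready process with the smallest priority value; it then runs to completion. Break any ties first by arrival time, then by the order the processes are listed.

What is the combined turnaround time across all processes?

56

Gantt: | T5 0-4 | T6 4-6 | T4 6-8 | T2 8-10 | T3 10-13 | T1 13-15 |
Completion: T1=15  T2=10  T3=13  T4=8  T5=4  T6=6
Turnaround = completion − arrival: T1=15, T2=10, T3=13, T4=8, T5=4, T6=6
Total turnaround = 15 + 10 + 13 + 8 + 4 + 6 = 56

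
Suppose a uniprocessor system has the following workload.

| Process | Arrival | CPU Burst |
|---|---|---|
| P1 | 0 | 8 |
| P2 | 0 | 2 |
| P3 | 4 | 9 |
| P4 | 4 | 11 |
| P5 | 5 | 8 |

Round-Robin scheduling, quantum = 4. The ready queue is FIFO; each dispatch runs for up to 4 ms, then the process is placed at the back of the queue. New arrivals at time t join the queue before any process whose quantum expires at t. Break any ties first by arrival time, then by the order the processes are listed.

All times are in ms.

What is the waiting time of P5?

21

Gantt: | P1 0-4 | P2 4-6 | P3 6-10 | P4 10-14 | P1 14-18 | P5 18-22 | P3 22-26 | P4 26-30 | P5 30-34 | P3 34-35 | P4 35-38 |
Completion: P1=18  P2=6  P3=35  P4=38  P5=34
Waiting(P5) = turnaround − burst = 29 − 8 = 21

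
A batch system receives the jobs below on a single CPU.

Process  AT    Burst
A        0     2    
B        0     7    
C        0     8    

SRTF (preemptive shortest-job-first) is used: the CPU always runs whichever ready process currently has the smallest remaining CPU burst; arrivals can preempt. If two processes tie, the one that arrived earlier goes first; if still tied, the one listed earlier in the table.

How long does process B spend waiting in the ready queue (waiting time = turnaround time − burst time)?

2

Timeline: | A 0-2 | B 2-9 | C 9-17 |
Completion: A=2  B=9  C=17
Turnaround (C−A): A=2  B=9  C=17
Waiting(B) = turnaround − burst = 9 − 7 = 2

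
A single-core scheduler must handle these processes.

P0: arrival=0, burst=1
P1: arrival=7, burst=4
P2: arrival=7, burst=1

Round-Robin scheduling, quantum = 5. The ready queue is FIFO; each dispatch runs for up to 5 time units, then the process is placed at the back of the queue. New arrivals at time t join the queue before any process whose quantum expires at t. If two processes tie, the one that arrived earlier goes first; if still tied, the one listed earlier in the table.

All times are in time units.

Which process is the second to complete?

P1

Timeline: | P0 0-1 | idle 1-7 | P1 7-11 | P2 11-12 |
Completion: P0=1  P1=11  P2=12
Finish order: P0 → P1 → P2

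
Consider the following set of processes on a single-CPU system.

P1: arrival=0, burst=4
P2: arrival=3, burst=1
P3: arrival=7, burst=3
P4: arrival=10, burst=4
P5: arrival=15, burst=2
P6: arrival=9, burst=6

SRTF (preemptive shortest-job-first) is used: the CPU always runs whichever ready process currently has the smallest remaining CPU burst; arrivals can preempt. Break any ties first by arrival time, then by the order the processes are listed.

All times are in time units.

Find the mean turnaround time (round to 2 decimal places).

Gantt: | P1 0-4 | P2 4-5 | idle 5-7 | P3 7-10 | P4 10-14 | P6 14-15 | P5 15-17 | P6 17-22 |
Completion: P1=4  P2=5  P3=10  P4=14  P5=17  P6=22
Turnaround (C−A): P1=4  P2=2  P3=3  P4=4  P5=2  P6=13
Turnaround times: P1=4, P2=2, P3=3, P4=4, P5=2, P6=13
Average turnaround = (4+2+3+4+2+13) / 6 = 28/6 = 4.67

4.67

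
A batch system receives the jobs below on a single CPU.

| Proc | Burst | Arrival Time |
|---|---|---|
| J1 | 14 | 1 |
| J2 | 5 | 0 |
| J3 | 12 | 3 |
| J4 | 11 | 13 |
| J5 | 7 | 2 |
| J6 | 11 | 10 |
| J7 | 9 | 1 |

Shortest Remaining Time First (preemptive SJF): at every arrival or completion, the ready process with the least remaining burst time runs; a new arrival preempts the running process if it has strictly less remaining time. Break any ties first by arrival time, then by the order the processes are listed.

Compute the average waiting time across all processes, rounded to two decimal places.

Timeline: | J2 0-5 | J5 5-12 | J7 12-21 | J6 21-32 | J4 32-43 | J3 43-55 | J1 55-69 |
Completion: J1=69  J2=5  J3=55  J4=43  J5=12  J6=32  J7=21
Turnaround (C−A): J1=68  J2=5  J3=52  J4=30  J5=10  J6=22  J7=20
Waiting times: J1=54, J2=0, J3=40, J4=19, J5=3, J6=11, J7=11
Average waiting = (54+0+40+19+3+11+11) / 7 = 138/7 = 19.71

19.71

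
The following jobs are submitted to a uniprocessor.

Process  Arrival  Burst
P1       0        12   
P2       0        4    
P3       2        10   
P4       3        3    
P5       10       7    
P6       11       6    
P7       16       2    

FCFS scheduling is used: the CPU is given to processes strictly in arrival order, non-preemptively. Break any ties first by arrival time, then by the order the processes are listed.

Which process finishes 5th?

P5

Gantt: | P1 0-12 | P2 12-16 | P3 16-26 | P4 26-29 | P5 29-36 | P6 36-42 | P7 42-44 |
Completion: P1=12  P2=16  P3=26  P4=29  P5=36  P6=42  P7=44
Turnaround (C−A): P1=12  P2=16  P3=24  P4=26  P5=26  P6=31  P7=28
Finish order: P1 → P2 → P3 → P4 → P5 → P6 → P7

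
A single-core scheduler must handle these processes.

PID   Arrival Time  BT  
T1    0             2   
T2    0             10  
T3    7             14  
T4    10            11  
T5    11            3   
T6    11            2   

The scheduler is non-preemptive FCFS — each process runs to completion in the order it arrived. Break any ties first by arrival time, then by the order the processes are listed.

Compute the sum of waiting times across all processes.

78

Schedule: | T1 0-2 | T2 2-12 | T3 12-26 | T4 26-37 | T5 37-40 | T6 40-42 |
Completion: T1=2  T2=12  T3=26  T4=37  T5=40  T6=42
Waiting = turnaround − burst: T1=0, T2=2, T3=5, T4=16, T5=26, T6=29
Total waiting = 0 + 2 + 5 + 16 + 26 + 29 = 78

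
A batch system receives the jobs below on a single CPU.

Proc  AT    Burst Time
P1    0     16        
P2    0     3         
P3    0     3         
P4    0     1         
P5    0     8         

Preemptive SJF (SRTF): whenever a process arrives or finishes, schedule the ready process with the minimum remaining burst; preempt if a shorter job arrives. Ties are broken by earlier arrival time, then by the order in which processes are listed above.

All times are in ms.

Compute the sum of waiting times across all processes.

27

Schedule: | P4 0-1 | P2 1-4 | P3 4-7 | P5 7-15 | P1 15-31 |
Completion: P1=31  P2=4  P3=7  P4=1  P5=15
Turnaround (C−A): P1=31  P2=4  P3=7  P4=1  P5=15
Waiting = turnaround − burst: P1=15, P2=1, P3=4, P4=0, P5=7
Total waiting = 15 + 1 + 4 + 0 + 7 = 27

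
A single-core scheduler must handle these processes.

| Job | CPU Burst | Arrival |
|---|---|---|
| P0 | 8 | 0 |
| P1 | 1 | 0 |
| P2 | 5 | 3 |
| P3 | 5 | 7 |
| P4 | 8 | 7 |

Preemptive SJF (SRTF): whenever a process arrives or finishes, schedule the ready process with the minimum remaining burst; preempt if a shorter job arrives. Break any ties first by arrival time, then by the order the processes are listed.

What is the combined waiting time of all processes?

Timeline: | P1 0-1 | P0 1-3 | P2 3-8 | P3 8-13 | P0 13-19 | P4 19-27 |
Completion: P0=19  P1=1  P2=8  P3=13  P4=27
Turnaround (C−A): P0=19  P1=1  P2=5  P3=6  P4=20
Waiting = turnaround − burst: P0=11, P1=0, P2=0, P3=1, P4=12
Total waiting = 11 + 0 + 0 + 1 + 12 = 24

24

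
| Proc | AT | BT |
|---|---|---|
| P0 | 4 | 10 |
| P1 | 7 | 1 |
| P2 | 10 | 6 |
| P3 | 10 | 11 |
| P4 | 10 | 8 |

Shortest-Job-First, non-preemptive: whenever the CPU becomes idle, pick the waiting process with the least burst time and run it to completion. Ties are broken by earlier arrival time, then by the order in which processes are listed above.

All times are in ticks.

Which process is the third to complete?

Timeline: | idle 0-4 | P0 4-14 | P1 14-15 | P2 15-21 | P4 21-29 | P3 29-40 |
Completion: P0=14  P1=15  P2=21  P3=40  P4=29
Turnaround (C−A): P0=10  P1=8  P2=11  P3=30  P4=19
Finish order: P0 → P1 → P2 → P4 → P3

P2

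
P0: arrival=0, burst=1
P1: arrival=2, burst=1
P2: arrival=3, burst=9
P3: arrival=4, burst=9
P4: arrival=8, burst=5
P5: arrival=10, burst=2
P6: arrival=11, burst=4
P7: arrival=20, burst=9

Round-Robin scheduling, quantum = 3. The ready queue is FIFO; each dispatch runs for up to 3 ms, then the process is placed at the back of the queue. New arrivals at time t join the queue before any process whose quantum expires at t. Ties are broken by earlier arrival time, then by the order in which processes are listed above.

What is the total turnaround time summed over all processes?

127

Timeline: | P0 0-1 | idle 1-2 | P1 2-3 | P2 3-6 | P3 6-9 | P2 9-12 | P4 12-15 | P3 15-18 | P5 18-20 | P6 20-23 | P2 23-26 | P4 26-28 | P3 28-31 | P7 31-34 | P6 34-35 | P7 35-41 |
Completion: P0=1  P1=3  P2=26  P3=31  P4=28  P5=20  P6=35  P7=41
Turnaround = completion − arrival: P0=1, P1=1, P2=23, P3=27, P4=20, P5=10, P6=24, P7=21
Total turnaround = 1 + 1 + 23 + 27 + 20 + 10 + 24 + 21 = 127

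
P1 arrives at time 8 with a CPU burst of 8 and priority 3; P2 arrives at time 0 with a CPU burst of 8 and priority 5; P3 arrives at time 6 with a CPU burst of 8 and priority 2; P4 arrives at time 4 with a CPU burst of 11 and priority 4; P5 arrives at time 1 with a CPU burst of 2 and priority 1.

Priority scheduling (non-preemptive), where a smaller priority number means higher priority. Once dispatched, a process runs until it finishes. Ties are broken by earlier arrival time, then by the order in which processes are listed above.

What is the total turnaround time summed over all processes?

80

Schedule: | P2 0-8 | P5 8-10 | P3 10-18 | P1 18-26 | P4 26-37 |
Completion: P1=26  P2=8  P3=18  P4=37  P5=10
Turnaround (C−A): P1=18  P2=8  P3=12  P4=33  P5=9
Turnaround = completion − arrival: P1=18, P2=8, P3=12, P4=33, P5=9
Total turnaround = 18 + 8 + 12 + 33 + 9 = 80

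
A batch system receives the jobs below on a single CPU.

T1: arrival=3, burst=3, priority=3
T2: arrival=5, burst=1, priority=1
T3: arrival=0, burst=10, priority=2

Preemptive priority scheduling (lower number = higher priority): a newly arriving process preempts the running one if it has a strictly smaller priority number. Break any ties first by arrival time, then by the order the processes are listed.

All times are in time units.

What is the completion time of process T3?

11

Gantt: | T3 0-5 | T2 5-6 | T3 6-11 | T1 11-14 |
Completion: T1=14  T2=6  T3=11
Turnaround (C−A): T1=11  T2=1  T3=11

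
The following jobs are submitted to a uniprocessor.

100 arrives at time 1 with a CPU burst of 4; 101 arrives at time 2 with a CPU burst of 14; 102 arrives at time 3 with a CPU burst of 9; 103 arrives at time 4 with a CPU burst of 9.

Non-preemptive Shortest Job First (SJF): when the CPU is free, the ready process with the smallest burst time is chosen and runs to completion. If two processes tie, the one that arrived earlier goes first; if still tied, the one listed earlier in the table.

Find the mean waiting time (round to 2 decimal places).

8.25

Timeline: | idle 0-1 | 100 1-5 | 102 5-14 | 103 14-23 | 101 23-37 |
Completion: 100=5  101=37  102=14  103=23
Turnaround (C−A): 100=4  101=35  102=11  103=19
Waiting times: 100=0, 101=21, 102=2, 103=10
Average waiting = (0+21+2+10) / 4 = 33/4 = 8.25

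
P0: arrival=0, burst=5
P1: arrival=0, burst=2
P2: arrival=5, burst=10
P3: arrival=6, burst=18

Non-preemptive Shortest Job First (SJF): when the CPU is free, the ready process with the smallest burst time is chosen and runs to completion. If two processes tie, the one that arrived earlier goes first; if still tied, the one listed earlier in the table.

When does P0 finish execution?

7

Schedule: | P1 0-2 | P0 2-7 | P2 7-17 | P3 17-35 |
Completion: P0=7  P1=2  P2=17  P3=35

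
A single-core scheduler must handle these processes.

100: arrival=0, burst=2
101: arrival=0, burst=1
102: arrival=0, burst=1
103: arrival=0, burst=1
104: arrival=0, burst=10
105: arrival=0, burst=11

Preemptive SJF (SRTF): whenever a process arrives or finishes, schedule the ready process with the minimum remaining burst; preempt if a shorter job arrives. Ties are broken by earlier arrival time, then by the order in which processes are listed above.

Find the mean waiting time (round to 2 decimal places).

4.33

Timeline: | 101 0-1 | 102 1-2 | 103 2-3 | 100 3-5 | 104 5-15 | 105 15-26 |
Completion: 100=5  101=1  102=2  103=3  104=15  105=26
Waiting times: 100=3, 101=0, 102=1, 103=2, 104=5, 105=15
Average waiting = (3+0+1+2+5+15) / 6 = 26/6 = 4.33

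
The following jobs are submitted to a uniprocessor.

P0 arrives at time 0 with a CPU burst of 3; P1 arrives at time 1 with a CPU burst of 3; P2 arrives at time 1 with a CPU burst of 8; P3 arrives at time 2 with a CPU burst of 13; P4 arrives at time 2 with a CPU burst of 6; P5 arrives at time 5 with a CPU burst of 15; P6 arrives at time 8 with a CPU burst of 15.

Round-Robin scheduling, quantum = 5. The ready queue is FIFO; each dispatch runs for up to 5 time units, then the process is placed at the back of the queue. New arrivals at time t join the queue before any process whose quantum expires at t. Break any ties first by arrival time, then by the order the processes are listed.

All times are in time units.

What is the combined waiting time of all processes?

Schedule: | P0 0-3 | P1 3-6 | P2 6-11 | P3 11-16 | P4 16-21 | P5 21-26 | P6 26-31 | P2 31-34 | P3 34-39 | P4 39-40 | P5 40-45 | P6 45-50 | P3 50-53 | P5 53-58 | P6 58-63 |
Completion: P0=3  P1=6  P2=34  P3=53  P4=40  P5=58  P6=63
Waiting = turnaround − burst: P0=0, P1=2, P2=25, P3=38, P4=32, P5=38, P6=40
Total waiting = 0 + 2 + 25 + 38 + 32 + 38 + 40 = 175

175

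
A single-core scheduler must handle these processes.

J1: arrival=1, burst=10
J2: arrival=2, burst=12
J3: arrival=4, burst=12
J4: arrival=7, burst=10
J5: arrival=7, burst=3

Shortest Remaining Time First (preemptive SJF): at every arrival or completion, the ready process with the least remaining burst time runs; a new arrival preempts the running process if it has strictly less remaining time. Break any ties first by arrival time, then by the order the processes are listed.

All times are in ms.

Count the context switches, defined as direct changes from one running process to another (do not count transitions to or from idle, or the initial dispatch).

Schedule: | idle 0-1 | J1 1-7 | J5 7-10 | J1 10-14 | J4 14-24 | J2 24-36 | J3 36-48 |
Completion: J1=14  J2=36  J3=48  J4=24  J5=10

5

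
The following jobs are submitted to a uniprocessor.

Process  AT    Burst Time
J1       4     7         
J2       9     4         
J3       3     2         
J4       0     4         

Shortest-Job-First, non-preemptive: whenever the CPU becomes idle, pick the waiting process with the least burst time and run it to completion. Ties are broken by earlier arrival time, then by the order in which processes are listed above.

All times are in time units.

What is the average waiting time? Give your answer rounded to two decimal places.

Timeline: | J4 0-4 | J3 4-6 | J1 6-13 | J2 13-17 |
Completion: J1=13  J2=17  J3=6  J4=4
Waiting times: J1=2, J2=4, J3=1, J4=0
Average waiting = (2+4+1+0) / 4 = 7/4 = 1.75

1.75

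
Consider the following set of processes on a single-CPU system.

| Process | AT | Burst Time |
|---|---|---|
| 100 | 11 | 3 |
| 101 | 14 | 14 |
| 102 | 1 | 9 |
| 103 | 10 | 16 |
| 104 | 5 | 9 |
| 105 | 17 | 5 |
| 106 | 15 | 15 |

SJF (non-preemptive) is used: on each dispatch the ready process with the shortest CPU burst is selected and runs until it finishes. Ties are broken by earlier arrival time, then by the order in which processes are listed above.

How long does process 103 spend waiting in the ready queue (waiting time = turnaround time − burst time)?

46

Timeline: | idle 0-1 | 102 1-10 | 104 10-19 | 100 19-22 | 105 22-27 | 101 27-41 | 106 41-56 | 103 56-72 |
Completion: 100=22  101=41  102=10  103=72  104=19  105=27  106=56
Turnaround (C−A): 100=11  101=27  102=9  103=62  104=14  105=10  106=41
Waiting(103) = turnaround − burst = 62 − 16 = 46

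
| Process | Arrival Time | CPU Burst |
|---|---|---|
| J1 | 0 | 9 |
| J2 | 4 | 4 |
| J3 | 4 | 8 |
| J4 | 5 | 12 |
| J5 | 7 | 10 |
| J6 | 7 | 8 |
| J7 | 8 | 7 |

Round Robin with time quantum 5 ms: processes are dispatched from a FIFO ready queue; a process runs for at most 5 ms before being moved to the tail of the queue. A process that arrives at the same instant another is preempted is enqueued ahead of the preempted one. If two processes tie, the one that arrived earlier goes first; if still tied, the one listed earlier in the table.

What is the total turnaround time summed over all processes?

Timeline: | J1 0-5 | J2 5-9 | J3 9-14 | J4 14-19 | J1 19-23 | J5 23-28 | J6 28-33 | J7 33-38 | J3 38-41 | J4 41-46 | J5 46-51 | J6 51-54 | J7 54-56 | J4 56-58 |
Completion: J1=23  J2=9  J3=41  J4=58  J5=51  J6=54  J7=56
Turnaround (C−A): J1=23  J2=5  J3=37  J4=53  J5=44  J6=47  J7=48
Turnaround = completion − arrival: J1=23, J2=5, J3=37, J4=53, J5=44, J6=47, J7=48
Total turnaround = 23 + 5 + 37 + 53 + 44 + 47 + 48 = 257

257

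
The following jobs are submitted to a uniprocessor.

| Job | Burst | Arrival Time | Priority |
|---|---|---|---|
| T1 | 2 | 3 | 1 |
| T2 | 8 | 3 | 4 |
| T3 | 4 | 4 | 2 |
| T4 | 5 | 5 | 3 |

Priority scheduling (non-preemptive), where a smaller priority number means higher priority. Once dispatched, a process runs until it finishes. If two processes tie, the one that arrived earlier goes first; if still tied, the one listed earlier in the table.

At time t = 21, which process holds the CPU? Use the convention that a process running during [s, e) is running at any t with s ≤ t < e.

Timeline: | idle 0-3 | T1 3-5 | T3 5-9 | T4 9-14 | T2 14-22 |
Completion: T1=5  T2=22  T3=9  T4=14

T2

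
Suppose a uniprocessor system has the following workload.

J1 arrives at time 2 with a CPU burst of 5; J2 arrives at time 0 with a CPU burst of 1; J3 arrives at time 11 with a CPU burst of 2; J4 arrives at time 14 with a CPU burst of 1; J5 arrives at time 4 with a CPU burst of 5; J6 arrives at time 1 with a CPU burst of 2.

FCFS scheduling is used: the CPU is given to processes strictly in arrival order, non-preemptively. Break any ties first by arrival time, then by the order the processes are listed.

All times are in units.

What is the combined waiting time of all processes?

8

Gantt: | J2 0-1 | J6 1-3 | J1 3-8 | J5 8-13 | J3 13-15 | J4 15-16 |
Completion: J1=8  J2=1  J3=15  J4=16  J5=13  J6=3
Turnaround (C−A): J1=6  J2=1  J3=4  J4=2  J5=9  J6=2
Waiting = turnaround − burst: J1=1, J2=0, J3=2, J4=1, J5=4, J6=0
Total waiting = 1 + 0 + 2 + 1 + 4 + 0 = 8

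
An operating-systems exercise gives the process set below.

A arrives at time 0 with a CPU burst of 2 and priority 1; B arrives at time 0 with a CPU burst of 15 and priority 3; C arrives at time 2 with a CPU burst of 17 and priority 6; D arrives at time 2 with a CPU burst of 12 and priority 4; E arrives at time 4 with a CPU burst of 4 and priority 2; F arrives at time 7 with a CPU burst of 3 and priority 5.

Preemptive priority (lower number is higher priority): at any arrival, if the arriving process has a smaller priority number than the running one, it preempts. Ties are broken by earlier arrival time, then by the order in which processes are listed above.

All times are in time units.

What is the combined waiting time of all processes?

85

Gantt: | A 0-2 | B 2-4 | E 4-8 | B 8-21 | D 21-33 | F 33-36 | C 36-53 |
Completion: A=2  B=21  C=53  D=33  E=8  F=36
Waiting = turnaround − burst: A=0, B=6, C=34, D=19, E=0, F=26
Total waiting = 0 + 6 + 34 + 19 + 0 + 26 = 85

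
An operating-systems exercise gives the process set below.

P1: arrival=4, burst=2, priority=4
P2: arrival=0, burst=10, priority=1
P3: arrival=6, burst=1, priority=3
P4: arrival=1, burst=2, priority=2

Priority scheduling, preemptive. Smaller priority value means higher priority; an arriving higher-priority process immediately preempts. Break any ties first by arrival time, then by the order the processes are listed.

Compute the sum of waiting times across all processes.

Timeline: | P2 0-10 | P4 10-12 | P3 12-13 | P1 13-15 |
Completion: P1=15  P2=10  P3=13  P4=12
Turnaround (C−A): P1=11  P2=10  P3=7  P4=11
Waiting = turnaround − burst: P1=9, P2=0, P3=6, P4=9
Total waiting = 9 + 0 + 6 + 9 = 24

24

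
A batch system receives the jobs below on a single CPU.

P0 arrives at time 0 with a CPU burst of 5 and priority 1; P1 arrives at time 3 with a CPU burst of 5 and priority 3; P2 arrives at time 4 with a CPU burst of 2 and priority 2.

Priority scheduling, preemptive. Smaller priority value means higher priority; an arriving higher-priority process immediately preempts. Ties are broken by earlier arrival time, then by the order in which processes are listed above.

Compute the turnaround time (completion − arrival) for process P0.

Schedule: | P0 0-5 | P2 5-7 | P1 7-12 |
Completion: P0=5  P1=12  P2=7
Turnaround (C−A): P0=5  P1=9  P2=3
Turnaround(P0) = completion − arrival = 5 − 0 = 5

5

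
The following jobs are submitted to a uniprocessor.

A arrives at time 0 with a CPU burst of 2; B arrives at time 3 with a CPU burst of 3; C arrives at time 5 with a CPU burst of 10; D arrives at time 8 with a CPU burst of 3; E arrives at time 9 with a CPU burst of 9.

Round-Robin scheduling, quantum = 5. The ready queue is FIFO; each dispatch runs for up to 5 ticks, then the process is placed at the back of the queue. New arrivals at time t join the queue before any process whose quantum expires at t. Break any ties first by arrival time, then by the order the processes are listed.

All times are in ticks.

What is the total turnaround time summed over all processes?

49

Schedule: | A 0-2 | idle 2-3 | B 3-6 | C 6-11 | D 11-14 | E 14-19 | C 19-24 | E 24-28 |
Completion: A=2  B=6  C=24  D=14  E=28
Turnaround (C−A): A=2  B=3  C=19  D=6  E=19
Turnaround = completion − arrival: A=2, B=3, C=19, D=6, E=19
Total turnaround = 2 + 3 + 19 + 6 + 19 = 49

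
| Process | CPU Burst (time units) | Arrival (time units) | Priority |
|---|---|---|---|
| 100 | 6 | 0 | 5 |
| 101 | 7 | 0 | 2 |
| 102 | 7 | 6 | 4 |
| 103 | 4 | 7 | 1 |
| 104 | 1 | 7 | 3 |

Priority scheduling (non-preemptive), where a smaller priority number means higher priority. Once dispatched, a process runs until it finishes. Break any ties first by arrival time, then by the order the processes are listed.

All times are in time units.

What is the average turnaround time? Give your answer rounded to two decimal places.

Gantt: | 101 0-7 | 103 7-11 | 104 11-12 | 102 12-19 | 100 19-25 |
Completion: 100=25  101=7  102=19  103=11  104=12
Turnaround times: 100=25, 101=7, 102=13, 103=4, 104=5
Average turnaround = (25+7+13+4+5) / 5 = 54/5 = 10.80

10.80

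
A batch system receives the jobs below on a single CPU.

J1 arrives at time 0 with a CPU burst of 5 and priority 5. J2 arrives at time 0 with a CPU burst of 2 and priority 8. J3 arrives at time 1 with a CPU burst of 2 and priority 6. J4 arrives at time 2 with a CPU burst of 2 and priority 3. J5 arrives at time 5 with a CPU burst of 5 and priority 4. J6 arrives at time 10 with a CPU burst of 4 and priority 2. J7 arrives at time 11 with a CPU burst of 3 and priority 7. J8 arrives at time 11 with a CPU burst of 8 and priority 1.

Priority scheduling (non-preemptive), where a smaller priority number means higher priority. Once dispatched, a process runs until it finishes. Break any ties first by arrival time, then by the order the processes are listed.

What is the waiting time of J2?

Schedule: | J1 0-5 | J4 5-7 | J5 7-12 | J8 12-20 | J6 20-24 | J3 24-26 | J7 26-29 | J2 29-31 |
Completion: J1=5  J2=31  J3=26  J4=7  J5=12  J6=24  J7=29  J8=20
Waiting(J2) = turnaround − burst = 31 − 2 = 29

29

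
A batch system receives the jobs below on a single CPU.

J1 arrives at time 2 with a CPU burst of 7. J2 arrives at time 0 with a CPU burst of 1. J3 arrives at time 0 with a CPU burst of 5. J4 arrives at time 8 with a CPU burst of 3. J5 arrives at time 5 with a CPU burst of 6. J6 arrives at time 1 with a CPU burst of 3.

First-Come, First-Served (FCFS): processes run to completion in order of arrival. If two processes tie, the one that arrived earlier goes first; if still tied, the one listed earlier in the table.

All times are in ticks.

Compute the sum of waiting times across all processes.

Timeline: | J2 0-1 | J3 1-6 | J6 6-9 | J1 9-16 | J5 16-22 | J4 22-25 |
Completion: J1=16  J2=1  J3=6  J4=25  J5=22  J6=9
Waiting = turnaround − burst: J1=7, J2=0, J3=1, J4=14, J5=11, J6=5
Total waiting = 7 + 0 + 1 + 14 + 11 + 5 = 38

38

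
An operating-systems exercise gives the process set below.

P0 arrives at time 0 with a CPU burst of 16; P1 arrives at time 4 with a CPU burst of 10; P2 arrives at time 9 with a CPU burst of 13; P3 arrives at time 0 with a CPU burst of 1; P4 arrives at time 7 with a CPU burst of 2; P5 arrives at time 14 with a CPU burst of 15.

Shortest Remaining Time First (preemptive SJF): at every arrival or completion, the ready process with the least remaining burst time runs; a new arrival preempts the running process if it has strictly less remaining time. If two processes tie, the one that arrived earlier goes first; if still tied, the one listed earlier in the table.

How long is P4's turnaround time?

2

Timeline: | P3 0-1 | P0 1-4 | P1 4-7 | P4 7-9 | P1 9-16 | P0 16-29 | P2 29-42 | P5 42-57 |
Completion: P0=29  P1=16  P2=42  P3=1  P4=9  P5=57
Turnaround (C−A): P0=29  P1=12  P2=33  P3=1  P4=2  P5=43
Turnaround(P4) = completion − arrival = 9 − 7 = 2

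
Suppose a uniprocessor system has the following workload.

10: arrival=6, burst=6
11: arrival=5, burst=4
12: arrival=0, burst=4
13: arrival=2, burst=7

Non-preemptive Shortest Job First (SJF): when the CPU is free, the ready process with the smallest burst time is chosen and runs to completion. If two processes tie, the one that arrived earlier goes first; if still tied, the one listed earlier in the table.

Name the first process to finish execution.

Timeline: | 12 0-4 | 13 4-11 | 11 11-15 | 10 15-21 |
Completion: 10=21  11=15  12=4  13=11
Turnaround (C−A): 10=15  11=10  12=4  13=9
Finish order: 12 → 13 → 11 → 10

12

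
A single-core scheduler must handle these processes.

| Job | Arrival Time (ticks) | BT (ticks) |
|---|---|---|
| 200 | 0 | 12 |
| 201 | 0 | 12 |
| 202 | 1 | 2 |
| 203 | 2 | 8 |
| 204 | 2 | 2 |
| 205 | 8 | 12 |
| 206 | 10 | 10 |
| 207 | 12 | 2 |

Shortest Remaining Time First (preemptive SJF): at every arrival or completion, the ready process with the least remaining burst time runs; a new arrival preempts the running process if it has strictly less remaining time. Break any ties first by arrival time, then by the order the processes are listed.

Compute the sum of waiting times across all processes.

Schedule: | 200 0-1 | 202 1-3 | 204 3-5 | 203 5-13 | 207 13-15 | 206 15-25 | 200 25-36 | 201 36-48 | 205 48-60 |
Completion: 200=36  201=48  202=3  203=13  204=5  205=60  206=25  207=15
Waiting = turnaround − burst: 200=24, 201=36, 202=0, 203=3, 204=1, 205=40, 206=5, 207=1
Total waiting = 24 + 36 + 0 + 3 + 1 + 40 + 5 + 1 = 110

110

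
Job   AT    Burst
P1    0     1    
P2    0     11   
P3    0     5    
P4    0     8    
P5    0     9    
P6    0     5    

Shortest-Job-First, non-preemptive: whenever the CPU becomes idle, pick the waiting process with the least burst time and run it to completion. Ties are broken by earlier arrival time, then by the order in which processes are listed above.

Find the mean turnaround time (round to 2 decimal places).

Timeline: | P1 0-1 | P3 1-6 | P6 6-11 | P4 11-19 | P5 19-28 | P2 28-39 |
Completion: P1=1  P2=39  P3=6  P4=19  P5=28  P6=11
Turnaround (C−A): P1=1  P2=39  P3=6  P4=19  P5=28  P6=11
Turnaround times: P1=1, P2=39, P3=6, P4=19, P5=28, P6=11
Average turnaround = (1+39+6+19+28+11) / 6 = 104/6 = 17.33

17.33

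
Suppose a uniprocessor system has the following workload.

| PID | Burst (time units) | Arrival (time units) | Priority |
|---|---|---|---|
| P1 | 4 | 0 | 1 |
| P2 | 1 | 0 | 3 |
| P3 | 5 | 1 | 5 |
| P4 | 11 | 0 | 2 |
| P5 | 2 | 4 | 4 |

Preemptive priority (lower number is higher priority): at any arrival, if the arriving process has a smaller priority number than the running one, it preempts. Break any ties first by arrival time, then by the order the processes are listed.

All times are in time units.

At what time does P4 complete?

Gantt: | P1 0-4 | P4 4-15 | P2 15-16 | P5 16-18 | P3 18-23 |
Completion: P1=4  P2=16  P3=23  P4=15  P5=18
Turnaround (C−A): P1=4  P2=16  P3=22  P4=15  P5=14

15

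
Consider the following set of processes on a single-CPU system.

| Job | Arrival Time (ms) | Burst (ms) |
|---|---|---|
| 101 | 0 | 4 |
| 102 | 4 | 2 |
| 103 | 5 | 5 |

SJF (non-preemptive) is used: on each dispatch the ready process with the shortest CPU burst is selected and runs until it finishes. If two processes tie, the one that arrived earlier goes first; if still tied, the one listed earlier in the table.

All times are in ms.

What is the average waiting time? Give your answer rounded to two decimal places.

Gantt: | 101 0-4 | 102 4-6 | 103 6-11 |
Completion: 101=4  102=6  103=11
Waiting times: 101=0, 102=0, 103=1
Average waiting = (0+0+1) / 3 = 1/3 = 0.33

0.33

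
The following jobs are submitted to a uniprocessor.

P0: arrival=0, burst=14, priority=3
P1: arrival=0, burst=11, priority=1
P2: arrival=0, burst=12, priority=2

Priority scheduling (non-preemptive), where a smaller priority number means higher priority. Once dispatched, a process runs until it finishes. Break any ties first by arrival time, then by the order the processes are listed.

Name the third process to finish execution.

Timeline: | P1 0-11 | P2 11-23 | P0 23-37 |
Completion: P0=37  P1=11  P2=23
Finish order: P1 → P2 → P0

P0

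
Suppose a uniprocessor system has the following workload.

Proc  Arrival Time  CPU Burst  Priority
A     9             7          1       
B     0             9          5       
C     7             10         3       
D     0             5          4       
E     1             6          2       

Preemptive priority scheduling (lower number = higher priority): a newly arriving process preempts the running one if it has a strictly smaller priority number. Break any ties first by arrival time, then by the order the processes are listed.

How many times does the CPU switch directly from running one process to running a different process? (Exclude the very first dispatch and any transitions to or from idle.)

Gantt: | D 0-1 | E 1-7 | C 7-9 | A 9-16 | C 16-24 | D 24-28 | B 28-37 |
Completion: A=16  B=37  C=24  D=28  E=7
Turnaround (C−A): A=7  B=37  C=17  D=28  E=6

6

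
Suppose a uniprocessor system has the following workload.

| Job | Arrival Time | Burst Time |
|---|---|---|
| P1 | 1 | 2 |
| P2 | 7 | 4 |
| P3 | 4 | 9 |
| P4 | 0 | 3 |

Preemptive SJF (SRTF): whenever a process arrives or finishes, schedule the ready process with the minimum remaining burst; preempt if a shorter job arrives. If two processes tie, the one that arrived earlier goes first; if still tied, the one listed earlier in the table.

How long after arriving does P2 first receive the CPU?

Schedule: | P4 0-3 | P1 3-5 | P3 5-7 | P2 7-11 | P3 11-18 |
Completion: P1=5  P2=11  P3=18  P4=3
Turnaround (C−A): P1=4  P2=4  P3=14  P4=3
Response(P2) = first start − arrival = 7 − 7 = 0

0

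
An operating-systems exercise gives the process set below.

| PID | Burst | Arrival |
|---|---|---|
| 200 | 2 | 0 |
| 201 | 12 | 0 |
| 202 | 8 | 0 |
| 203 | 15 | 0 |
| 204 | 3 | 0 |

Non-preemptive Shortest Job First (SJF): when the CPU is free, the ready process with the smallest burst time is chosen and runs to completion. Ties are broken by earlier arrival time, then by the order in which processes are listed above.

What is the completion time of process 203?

Timeline: | 200 0-2 | 204 2-5 | 202 5-13 | 201 13-25 | 203 25-40 |
Completion: 200=2  201=25  202=13  203=40  204=5
Turnaround (C−A): 200=2  201=25  202=13  203=40  204=5

40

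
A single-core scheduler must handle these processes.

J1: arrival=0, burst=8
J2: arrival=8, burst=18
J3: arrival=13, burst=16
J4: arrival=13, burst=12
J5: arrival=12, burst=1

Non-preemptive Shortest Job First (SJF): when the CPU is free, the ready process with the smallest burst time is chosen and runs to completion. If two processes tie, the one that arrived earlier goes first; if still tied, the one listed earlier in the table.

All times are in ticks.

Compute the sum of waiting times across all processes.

Gantt: | J1 0-8 | J2 8-26 | J5 26-27 | J4 27-39 | J3 39-55 |
Completion: J1=8  J2=26  J3=55  J4=39  J5=27
Turnaround (C−A): J1=8  J2=18  J3=42  J4=26  J5=15
Waiting = turnaround − burst: J1=0, J2=0, J3=26, J4=14, J5=14
Total waiting = 0 + 0 + 26 + 14 + 14 = 54

54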